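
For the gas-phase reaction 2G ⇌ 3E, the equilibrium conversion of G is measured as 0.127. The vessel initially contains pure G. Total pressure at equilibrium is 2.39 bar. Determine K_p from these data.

K_p = 0.0204 bar

Let X = conversion of G (basis 1 mol G); extent of reaction ξ = 0.5X.
At extent ξ: n_G = 1 − X; n_E = 1.5X.
Summing: n_T = 1 + 0.5X.
At X = 0.127: n_G = 0.873, n_E = 0.191, n_T = 1.06.
p_i = (n_i/n_T)·P. K_p = p_E^3 / (p_G^2) = 0.0204 bar.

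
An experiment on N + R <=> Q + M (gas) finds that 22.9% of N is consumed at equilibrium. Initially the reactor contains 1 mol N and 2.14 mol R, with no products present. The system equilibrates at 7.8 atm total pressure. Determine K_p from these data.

K_p = 0.0356

Basis: 1 mol N initially; let X = conversion of N. Extent ξ = X.
Mole table: n_N = 1 − X; n_R = 2.14 − X; n_Q = X; n_M = X.
Total moles n_T = 3.14 (Δν = 0, constant).
At X = 0.229: n_N = 0.771, n_R = 1.91, n_Q = 0.229, n_M = 0.229, n_T = 3.14.
p_i = (n_i/n_T)·P. K_p = p_Q p_M / (p_N p_R) = 0.0356.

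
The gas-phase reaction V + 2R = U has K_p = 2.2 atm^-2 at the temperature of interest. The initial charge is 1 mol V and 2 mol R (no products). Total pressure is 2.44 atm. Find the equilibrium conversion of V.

X = 0.672

Basis: 1 mol V initially; let X = conversion of V. Extent ξ = X.
At extent ξ: n_V = 1 − X; n_R = 2 − 2X; n_U = X.
Total moles n_T = 3 − 2X.
Mole fractions y_i = n_i/n_T; K_p = p_U / (p_V p_R^2) with p_i = y_i·P.
This yields a degree-3 equation in X; solving on (0,1), X = 0.672.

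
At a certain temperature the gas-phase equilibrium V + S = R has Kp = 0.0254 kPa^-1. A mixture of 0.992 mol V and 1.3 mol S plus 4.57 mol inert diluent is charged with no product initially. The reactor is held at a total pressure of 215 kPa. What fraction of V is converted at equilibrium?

X = 0.427

Take 0.992 mol V as basis and let X be its fractional conversion, so ξ = 0.992X.
Mole table: n_V = 0.992 − 0.992X; n_S = 1.3 − 0.992X; n_R = 0.992X; n_I = 4.57 (inert).
Summing: n_T = 6.86 − 0.992X.
y_i = n_i/n_T, p_i = y_i·P. Kp = p_R / (p_V p_S).
Setting this equal to 0.0254 kPa^-1 and taking the physical root (0 < X < 1) gives X = 0.427.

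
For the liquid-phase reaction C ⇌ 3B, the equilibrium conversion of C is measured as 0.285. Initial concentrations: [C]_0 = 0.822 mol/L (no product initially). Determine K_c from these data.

Let X = conversion of C.
Concentrations: [C] = 0.822 − 0.822X; [B] = 2.47X.
At X = 0.285: [C] = 0.588, [B] = 0.703.
K_c = [B]^3 / ([C]) = 0.591 (mol/L)^2.

K_c = 0.591 (mol/L)^2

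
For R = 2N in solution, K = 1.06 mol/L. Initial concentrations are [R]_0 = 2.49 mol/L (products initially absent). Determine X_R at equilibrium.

X = 0.277

Let X = conversion of R; extent ξ = 2.49·X mol/L.
Concentrations: [R] = 2.49 − 2.49X; [N] = 4.98X.
K = [N]^2 / ([R]).
Setting equal to 1.06 and solving for X on (0,1) gives X = 0.277.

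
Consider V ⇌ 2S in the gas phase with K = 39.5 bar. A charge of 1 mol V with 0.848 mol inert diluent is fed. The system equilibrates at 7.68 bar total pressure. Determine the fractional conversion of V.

X = 0.809

Take 1 mol V as basis and let X be its fractional conversion, so ξ = X.
Moles: n_V = 1 − X; n_S = 2X; n_I = 0.848 (inert).
n_T = Σnᵢ = 1.85 + X.
Mole fractions y_i = n_i/n_T; K = p_S^2 / (p_V) with p_i = y_i·P.
Setting this equal to 39.5 bar and taking the physical root (0 < X < 1) gives X = 0.809.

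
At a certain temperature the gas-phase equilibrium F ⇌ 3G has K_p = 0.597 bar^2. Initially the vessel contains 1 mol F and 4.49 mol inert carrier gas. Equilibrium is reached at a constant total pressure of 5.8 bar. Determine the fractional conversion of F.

Basis: 1 mol F initially; let X = conversion of F. Extent ξ = X.
At extent ξ: n_F = 1 − X; n_G = 3X; n_I = 4.49 (inert).
Total moles n_T = 5.49 + 2X.
With p_i = (n_i/n_T)P, K_p = p_G^3 / (p_F).
Setting this equal to 0.597 bar^2 and taking the physical root (0 < X < 1) gives X = 0.260.

X = 0.260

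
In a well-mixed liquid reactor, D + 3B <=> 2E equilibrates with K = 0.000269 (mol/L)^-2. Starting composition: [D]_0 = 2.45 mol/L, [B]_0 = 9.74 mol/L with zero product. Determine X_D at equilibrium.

X = 0.128

Let X = conversion of D; extent ξ = 2.45·X mol/L.
Concentrations: [D] = 2.45 − 2.45X; [B] = 9.74 − 7.35X; [E] = 4.9X.
K = [E]^2 / ([D] [B]^3).
Equating to 0.000269 (mol/L)^-2: the physical root is X = 0.128.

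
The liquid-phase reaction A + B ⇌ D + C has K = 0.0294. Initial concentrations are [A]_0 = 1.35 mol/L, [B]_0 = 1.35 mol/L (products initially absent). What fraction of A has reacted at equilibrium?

X = 0.146

Let X = conversion of A; extent ξ = 1.35·X mol/L.
Concentrations: [A] = 1.35 − 1.35X; [B] = 1.35 − 1.35X; [D] = 1.35X; [C] = 1.35X.
K = [D] [C] / ([A] [B]).
Equating to 0.0294: the physical root is X = 0.146.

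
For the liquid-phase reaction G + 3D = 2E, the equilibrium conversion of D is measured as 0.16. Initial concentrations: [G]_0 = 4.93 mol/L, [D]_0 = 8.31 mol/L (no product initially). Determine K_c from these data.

K_c = 0.000515 (mol/L)^-2

Let X = conversion of D.
Concentrations: [G] = 4.93 − 2.77X; [D] = 8.31 − 8.31X; [E] = 5.54X.
At X = 0.16: [G] = 4.49, [D] = 6.98, [E] = 0.886.
K_c = [E]^2 / ([G] [D]^3) = 0.000515 (mol/L)^-2.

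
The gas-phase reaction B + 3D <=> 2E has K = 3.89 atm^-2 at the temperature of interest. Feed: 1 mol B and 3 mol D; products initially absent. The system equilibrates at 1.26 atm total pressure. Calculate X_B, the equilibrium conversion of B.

Let X = conversion of B (basis 1 mol B); extent of reaction ξ = X.
Species balance: n_B = 1 − X; n_D = 3 − 3X; n_E = 2X.
n_T = Σnᵢ = 4 − 2X.
Mole fractions y_i = n_i/n_T; K = p_E^2 / (p_B p_D^3) with p_i = y_i·P.
This yields a degree-4 equation in X; solving on (0,1), X = 0.514.

X = 0.514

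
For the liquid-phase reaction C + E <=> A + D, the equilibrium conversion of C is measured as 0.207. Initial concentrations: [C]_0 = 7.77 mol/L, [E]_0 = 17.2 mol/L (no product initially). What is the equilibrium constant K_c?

K_c = 0.0269

Let X = conversion of C.
Concentrations: [C] = 7.77 − 7.77X; [E] = 17.2 − 7.77X; [A] = 7.77X; [D] = 7.77X.
At X = 0.207: [C] = 6.16, [E] = 15.6, [A] = 1.61, [D] = 1.61.
K_c = [A] [D] / ([C] [E]) = 0.0269.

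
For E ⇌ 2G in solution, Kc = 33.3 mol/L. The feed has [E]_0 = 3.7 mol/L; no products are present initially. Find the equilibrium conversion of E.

Let X = conversion of E; extent ξ = 3.7·X mol/L.
Concentrations: [E] = 3.7 − 3.7X; [G] = 7.4X.
Kc = [G]^2 / ([E]).
Solving Kc = 33.3 for X ∈ (0,1): X = 0.750.

X = 0.750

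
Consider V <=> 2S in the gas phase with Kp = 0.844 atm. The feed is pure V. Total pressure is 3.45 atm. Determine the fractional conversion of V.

Take 1 mol V as basis and let X be its fractional conversion, so ξ = X.
Moles: n_V = 1 − X; n_S = 2X.
n_T = Σnᵢ = 1 + X.
y_i = n_i/n_T, p_i = y_i·P. Kp = p_S^2 / (p_V).
Substituting and setting equal to 0.844 atm gives a polynomial in X; the root in (0,1) is X = 0.240.

X = 0.240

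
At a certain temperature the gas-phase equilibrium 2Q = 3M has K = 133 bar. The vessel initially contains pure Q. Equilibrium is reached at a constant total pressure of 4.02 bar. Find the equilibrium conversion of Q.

X = 0.805

Take 1 mol Q as basis and let X be its fractional conversion, so ξ = 0.5X.
Species balance: n_Q = 1 − X; n_M = 1.5X.
n_T = Σnᵢ = 1 + 0.5X.
y_i = n_i/n_T, p_i = y_i·P. K = p_M^3 / (p_Q^2).
This yields a degree-3 equation in X; solving on (0,1), X = 0.805.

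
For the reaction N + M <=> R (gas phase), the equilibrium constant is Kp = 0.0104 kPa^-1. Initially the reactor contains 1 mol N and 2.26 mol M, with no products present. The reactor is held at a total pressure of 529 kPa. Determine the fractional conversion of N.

X = 0.767

Let X = conversion of N (basis 1 mol N); extent of reaction ξ = X.
Moles: n_N = 1 − X; n_M = 2.26 − X; n_R = X.
Summing: n_T = 3.26 − X.
y_i = n_i/n_T, p_i = y_i·P. Kp = p_R / (p_N p_M).
Substituting and setting equal to 0.0104 kPa^-1 gives a polynomial in X; the root in (0,1) is X = 0.767.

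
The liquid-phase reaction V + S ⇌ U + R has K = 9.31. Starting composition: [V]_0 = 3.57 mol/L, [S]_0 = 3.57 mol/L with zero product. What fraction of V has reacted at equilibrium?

Let X = conversion of V; extent ξ = 3.57·X mol/L.
Concentrations: [V] = 3.57 − 3.57X; [S] = 3.57 − 3.57X; [U] = 3.57X; [R] = 3.57X.
K = [U] [R] / ([V] [S]).
Solving K = 9.31 for X ∈ (0,1): X = 0.753.

X = 0.753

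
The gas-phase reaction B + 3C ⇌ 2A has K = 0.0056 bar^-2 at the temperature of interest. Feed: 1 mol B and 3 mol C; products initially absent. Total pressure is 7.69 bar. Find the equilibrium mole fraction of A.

Basis: 1 mol B initially; let X = conversion of B. Extent ξ = X.
At extent ξ: n_B = 1 − X; n_C = 3 − 3X; n_A = 2X.
Total moles n_T = 4 − 2X.
y_i = n_i/n_T, p_i = y_i·P. K = p_A^2 / (p_B p_C^3).
Equating to 0.0056 bar^-2 and solving on 0 < X < 1: X = 0.244.
Then n_A = 0.487, n_T = 3.51, so y_A = 0.139.

y_A = 0.139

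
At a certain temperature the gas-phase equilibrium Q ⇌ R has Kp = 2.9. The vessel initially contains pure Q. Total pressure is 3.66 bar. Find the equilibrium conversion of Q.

X = 0.744

Let X = conversion of Q (basis 1 mol Q); extent of reaction ξ = X.
Mole table: n_Q = 1 − X; n_R = X.
Since Δν = 0, n_T = 1 throughout.
y_i = n_i/n_T, p_i = y_i·P. Kp = p_R / (p_Q).
Substituting and setting equal to 2.9 gives a polynomial in X; the root in (0,1) is X = 0.744.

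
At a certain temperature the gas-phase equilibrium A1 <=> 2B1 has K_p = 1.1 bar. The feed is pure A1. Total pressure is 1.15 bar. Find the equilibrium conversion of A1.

Basis: 1 mol A1 initially; let X = conversion of A1. Extent ξ = X.
Moles: n_A1 = 1 − X; n_B1 = 2X.
Total moles n_T = 1 + X.
Mole fractions y_i = n_i/n_T; K_p = p_B1^2 / (p_A1) with p_i = y_i·P.
Substituting and setting equal to 1.1 bar gives a polynomial in X; the root in (0,1) is X = 0.439.

X = 0.439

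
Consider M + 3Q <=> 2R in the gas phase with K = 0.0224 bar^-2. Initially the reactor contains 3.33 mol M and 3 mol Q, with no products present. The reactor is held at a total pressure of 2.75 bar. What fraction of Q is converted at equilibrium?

X = 0.220

Basis: 3 mol Q initially; let X = conversion of Q. Extent ξ = X.
At extent ξ: n_M = 3.33 − X; n_Q = 3 − 3X; n_R = 2X.
Summing: n_T = 6.33 − 2X.
y_i = n_i/n_T, p_i = y_i·P. K = p_R^2 / (p_M p_Q^3).
Equating to 0.0224 bar^-2 and solving on 0 < X < 1: X = 0.220.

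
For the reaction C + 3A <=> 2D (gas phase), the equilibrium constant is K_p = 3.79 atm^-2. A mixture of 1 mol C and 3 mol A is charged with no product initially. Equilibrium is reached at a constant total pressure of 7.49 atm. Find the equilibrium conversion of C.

X = 0.776

Take 1 mol C as basis and let X be its fractional conversion, so ξ = X.
At extent ξ: n_C = 1 − X; n_A = 3 − 3X; n_D = 2X.
Summing: n_T = 4 − 2X.
Mole fractions y_i = n_i/n_T; K_p = p_D^2 / (p_C p_A^3) with p_i = y_i·P.
Substituting and setting equal to 3.79 atm^-2 gives a polynomial in X; the root in (0,1) is X = 0.776.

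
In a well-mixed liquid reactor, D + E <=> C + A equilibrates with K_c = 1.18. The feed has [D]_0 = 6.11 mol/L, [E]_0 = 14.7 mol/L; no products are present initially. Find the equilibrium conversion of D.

X = 0.730

Let X = conversion of D; extent ξ = 6.11·X mol/L.
Concentrations: [D] = 6.11 − 6.11X; [E] = 14.7 − 6.11X; [C] = 6.11X; [A] = 6.11X.
K_c = [C] [A] / ([D] [E]).
Equating to 1.18: the physical root is X = 0.730.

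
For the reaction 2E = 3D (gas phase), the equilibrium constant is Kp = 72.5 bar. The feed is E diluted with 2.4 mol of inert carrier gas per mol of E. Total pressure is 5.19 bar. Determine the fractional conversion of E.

X = 0.815

Let X = conversion of E (basis 1 mol E); extent of reaction ξ = 0.5X.
Species balance: n_E = 1 − X; n_D = 1.5X; n_I = 2.4 (inert).
n_T = Σnᵢ = 3.4 + 0.5X.
With p_i = (n_i/n_T)P, Kp = p_D^3 / (p_E^2).
Setting this equal to 72.5 bar and taking the physical root (0 < X < 1) gives X = 0.815.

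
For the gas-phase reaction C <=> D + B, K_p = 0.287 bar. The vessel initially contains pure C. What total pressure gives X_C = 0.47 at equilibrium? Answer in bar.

P = 1.01 bar

Take 1 mol C as basis and let X be its fractional conversion, so ξ = X.
Mole table: n_C = 1 − X; n_D = X; n_B = X.
n_T = Σnᵢ = 1 + X.
K_p = p_D p_B / (p_C) with p_i = (n_i/n_T)·P.
At X = 0.47: the mole-fraction product g(X) = Π y_i^ν_i = 0.2835. Since K_p = g(X)·P^{1}, P = (K_p/g)^(1/1) = (0.287/0.2835)^(1/1) = 1.01 bar.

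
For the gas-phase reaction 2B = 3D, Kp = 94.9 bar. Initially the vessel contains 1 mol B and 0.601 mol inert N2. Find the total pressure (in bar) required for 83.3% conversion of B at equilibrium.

P = 2.74 bar

Basis: 1 mol B initially; let X = conversion of B. Extent ξ = 0.5X.
Species balance: n_B = 1 − X; n_D = 1.5X; n_I = 0.601 (inert).
Summing: n_T = 1.6 + 0.5X.
Kp = p_D^3 / (p_B^2) with p_i = (n_i/n_T)·P.
At X = 0.833: the mole-fraction product g(X) = Π y_i^ν_i = 34.67. Since Kp = g(X)·P^{1}, P = (Kp/g)^(1/1) = (94.9/34.67)^(1/1) = 2.74 bar.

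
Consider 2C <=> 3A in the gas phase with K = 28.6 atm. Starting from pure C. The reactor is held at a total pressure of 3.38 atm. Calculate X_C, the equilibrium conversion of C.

Take 1 mol C as basis and let X be its fractional conversion, so ξ = 0.5X.
Species balance: n_C = 1 − X; n_A = 1.5X.
n_T = Σnᵢ = 1 + 0.5X.
y_i = n_i/n_T, p_i = y_i·P. K = p_A^3 / (p_C^2).
Setting this equal to 28.6 atm and taking the physical root (0 < X < 1) gives X = 0.689.

X = 0.689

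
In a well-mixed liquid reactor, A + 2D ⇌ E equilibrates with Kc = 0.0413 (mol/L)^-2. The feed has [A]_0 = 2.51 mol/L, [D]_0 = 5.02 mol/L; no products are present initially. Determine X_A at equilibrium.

X = 0.323

Let X = conversion of A; extent ξ = 2.51·X mol/L.
Concentrations: [A] = 2.51 − 2.51X; [D] = 5.02 − 5.02X; [E] = 2.51X.
Kc = [E] / ([A] [D]^2).
Equating to 0.0413 (mol/L)^-2: the physical root is X = 0.323.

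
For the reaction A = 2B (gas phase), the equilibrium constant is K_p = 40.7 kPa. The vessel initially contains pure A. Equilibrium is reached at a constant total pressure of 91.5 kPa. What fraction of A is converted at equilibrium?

Let X = conversion of A (basis 1 mol A); extent of reaction ξ = X.
Mole table: n_A = 1 − X; n_B = 2X.
Summing: n_T = 1 + X.
y_i = n_i/n_T, p_i = y_i·P. K_p = p_B^2 / (p_A).
Setting this equal to 40.7 kPa and taking the physical root (0 < X < 1) gives X = 0.316.

X = 0.316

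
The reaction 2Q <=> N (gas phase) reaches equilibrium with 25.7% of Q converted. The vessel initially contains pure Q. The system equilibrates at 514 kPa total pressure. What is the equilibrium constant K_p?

Basis: 1 mol Q initially; let X = conversion of Q. Extent ξ = 0.5X.
Mole table: n_Q = 1 − X; n_N = 0.5X.
Total moles n_T = 1 − 0.5X.
At X = 0.257: n_Q = 0.743, n_N = 0.129, n_T = 0.871.
p_i = (n_i/n_T)·P. K_p = p_N / (p_Q^2) = 0.000395 kPa^-1.

K_p = 0.000395 kPa^-1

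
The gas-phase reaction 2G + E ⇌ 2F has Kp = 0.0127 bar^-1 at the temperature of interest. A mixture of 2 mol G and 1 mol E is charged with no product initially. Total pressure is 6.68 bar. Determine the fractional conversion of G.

X = 0.138

Let X = conversion of G (basis 2 mol G); extent of reaction ξ = X.
Mole table: n_G = 2 − 2X; n_E = 1 − X; n_F = 2X.
n_T = Σnᵢ = 3 − X.
With p_i = (n_i/n_T)P, Kp = p_F^2 / (p_G^2 p_E).
Substituting and setting equal to 0.0127 bar^-1 gives a polynomial in X; the root in (0,1) is X = 0.138.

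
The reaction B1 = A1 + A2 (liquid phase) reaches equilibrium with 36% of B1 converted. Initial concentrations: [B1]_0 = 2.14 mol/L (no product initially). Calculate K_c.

Let X = conversion of B1.
Concentrations: [B1] = 2.14 − 2.14X; [A1] = 2.14X; [A2] = 2.14X.
At X = 0.36: [B1] = 1.37, [A1] = 0.77, [A2] = 0.77.
K_c = [A1] [A2] / ([B1]) = 0.433 mol/L.

K_c = 0.433 mol/L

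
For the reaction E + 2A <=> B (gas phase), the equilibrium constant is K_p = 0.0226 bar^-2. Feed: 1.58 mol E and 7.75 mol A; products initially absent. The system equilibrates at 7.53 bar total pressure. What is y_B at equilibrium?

y_B = 0.090

Let X = conversion of E (basis 1.58 mol E); extent of reaction ξ = 1.58X.
Mole table: n_E = 1.58 − 1.58X; n_A = 7.75 − 3.16X; n_B = 1.58X.
n_T = Σnᵢ = 9.33 − 3.16X.
Mole fractions y_i = n_i/n_T; K_p = p_B / (p_E p_A^2) with p_i = y_i·P.
Equating to 0.0226 bar^-2 and solving on 0 < X < 1: X = 0.451.
Then n_B = 0.712, n_T = 7.91, so y_B = 0.090.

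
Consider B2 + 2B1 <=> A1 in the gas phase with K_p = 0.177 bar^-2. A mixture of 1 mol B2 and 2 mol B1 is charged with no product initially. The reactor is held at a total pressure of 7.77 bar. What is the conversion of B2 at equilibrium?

Basis: 1 mol B2 initially; let X = conversion of B2. Extent ξ = X.
At extent ξ: n_B2 = 1 − X; n_B1 = 2 − 2X; n_A1 = X.
n_T = Σnᵢ = 3 − 2X.
Mole fractions y_i = n_i/n_T; K_p = p_A1 / (p_B2 p_B1^2) with p_i = y_i·P.
Substituting and setting equal to 0.177 bar^-2 gives a polynomial in X; the root in (0,1) is X = 0.647.

X = 0.647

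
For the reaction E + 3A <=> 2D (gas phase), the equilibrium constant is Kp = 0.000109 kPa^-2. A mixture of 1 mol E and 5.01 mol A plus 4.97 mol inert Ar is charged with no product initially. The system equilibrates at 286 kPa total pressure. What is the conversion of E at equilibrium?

X = 0.581

Let X = conversion of E (basis 1 mol E); extent of reaction ξ = X.
Mole table: n_E = 1 − X; n_A = 5.01 − 3X; n_D = 2X; n_I = 4.97 (inert).
n_T = Σnᵢ = 11 − 2X.
y_i = n_i/n_T, p_i = y_i·P. Kp = p_D^2 / (p_E p_A^3).
Setting this equal to 0.000109 kPa^-2 and taking the physical root (0 < X < 1) gives X = 0.581.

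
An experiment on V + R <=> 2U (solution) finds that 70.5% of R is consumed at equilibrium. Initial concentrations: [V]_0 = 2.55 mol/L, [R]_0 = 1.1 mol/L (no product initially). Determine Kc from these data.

Kc = 4.18

Let X = conversion of R.
Concentrations: [V] = 2.55 − 1.1X; [R] = 1.1 − 1.1X; [U] = 2.2X.
At X = 0.705: [V] = 1.77, [R] = 0.325, [U] = 1.55.
Kc = [U]^2 / ([V] [R]) = 4.18.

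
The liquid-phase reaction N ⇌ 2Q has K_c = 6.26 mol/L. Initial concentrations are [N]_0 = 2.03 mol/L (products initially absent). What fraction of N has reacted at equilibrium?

Let X = conversion of N; extent ξ = 2.03·X mol/L.
Concentrations: [N] = 2.03 − 2.03X; [Q] = 4.06X.
K_c = [Q]^2 / ([N]).
Equating to 6.26 mol/L: the physical root is X = 0.573.

X = 0.573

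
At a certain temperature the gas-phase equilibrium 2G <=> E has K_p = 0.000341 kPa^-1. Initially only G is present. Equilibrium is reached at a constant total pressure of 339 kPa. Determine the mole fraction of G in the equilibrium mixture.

y_G = 0.905

Take 1 mol G as basis and let X be its fractional conversion, so ξ = 0.5X.
At extent ξ: n_G = 1 − X; n_E = 0.5X.
Summing: n_T = 1 − 0.5X.
With p_i = (n_i/n_T)P, K_p = p_E / (p_G^2).
Setting this equal to 0.000341 kPa^-1 and taking the physical root (0 < X < 1) gives X = 0.173.
Then n_G = 0.827, n_T = 0.913, so y_G = 0.905.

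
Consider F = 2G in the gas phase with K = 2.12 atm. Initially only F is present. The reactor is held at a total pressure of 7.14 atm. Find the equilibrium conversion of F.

X = 0.263

Let X = conversion of F (basis 1 mol F); extent of reaction ξ = X.
Moles: n_F = 1 − X; n_G = 2X.
Summing: n_T = 1 + X.
Mole fractions y_i = n_i/n_T; K = p_G^2 / (p_F) with p_i = y_i·P.
This yields a degree-2 equation in X; solving on (0,1), X = 0.263.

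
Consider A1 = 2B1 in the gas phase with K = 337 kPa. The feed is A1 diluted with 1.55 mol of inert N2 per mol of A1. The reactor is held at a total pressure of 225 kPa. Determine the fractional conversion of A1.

X = 0.649

Let X = conversion of A1 (basis 1 mol A1); extent of reaction ξ = X.
Mole table: n_A1 = 1 − X; n_B1 = 2X; n_I = 1.55 (inert).
Total moles n_T = 2.55 + X.
y_i = n_i/n_T, p_i = y_i·P. K = p_B1^2 / (p_A1).
Equating to 337 kPa and solving on 0 < X < 1: X = 0.649.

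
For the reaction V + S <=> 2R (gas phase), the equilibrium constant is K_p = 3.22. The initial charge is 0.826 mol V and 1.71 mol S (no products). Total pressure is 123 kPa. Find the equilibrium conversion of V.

X = 0.642

Take 0.826 mol V as basis and let X be its fractional conversion, so ξ = 0.826X.
Moles: n_V = 0.826 − 0.826X; n_S = 1.71 − 0.826X; n_R = 1.65X.
Total moles n_T = 2.54 (Δν = 0, constant).
With p_i = (n_i/n_T)P, K_p = p_R^2 / (p_V p_S).
Setting this equal to 3.22 and taking the physical root (0 < X < 1) gives X = 0.642.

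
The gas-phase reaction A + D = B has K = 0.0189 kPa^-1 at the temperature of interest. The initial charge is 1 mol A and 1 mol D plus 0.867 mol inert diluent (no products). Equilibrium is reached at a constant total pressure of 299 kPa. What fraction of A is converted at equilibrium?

Let X = conversion of A (basis 1 mol A); extent of reaction ξ = X.
Species balance: n_A = 1 − X; n_D = 1 − X; n_B = X; n_I = 0.867 (inert).
Total moles n_T = 2.87 − X.
With p_i = (n_i/n_T)P, K = p_B / (p_A p_D).
Equating to 0.0189 kPa^-1 and solving on 0 < X < 1: X = 0.531.

X = 0.531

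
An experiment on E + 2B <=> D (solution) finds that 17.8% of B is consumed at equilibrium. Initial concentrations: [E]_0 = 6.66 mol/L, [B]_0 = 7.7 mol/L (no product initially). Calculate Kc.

Kc = 0.00286 (mol/L)^-2

Let X = conversion of B.
Concentrations: [E] = 6.66 − 3.85X; [B] = 7.7 − 7.7X; [D] = 3.85X.
At X = 0.178: [E] = 5.97, [B] = 6.33, [D] = 0.685.
Kc = [D] / ([E] [B]^2) = 0.00286 (mol/L)^-2.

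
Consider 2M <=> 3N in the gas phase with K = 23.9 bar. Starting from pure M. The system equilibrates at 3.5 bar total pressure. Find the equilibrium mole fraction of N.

y_N = 0.751

Take 1 mol M as basis and let X be its fractional conversion, so ξ = 0.5X.
At extent ξ: n_M = 1 − X; n_N = 1.5X.
n_T = Σnᵢ = 1 + 0.5X.
With p_i = (n_i/n_T)P, K = p_N^3 / (p_M^2).
Setting this equal to 23.9 bar and taking the physical root (0 < X < 1) gives X = 0.668.
Then n_N = 1, n_T = 1.33, so y_N = 0.751.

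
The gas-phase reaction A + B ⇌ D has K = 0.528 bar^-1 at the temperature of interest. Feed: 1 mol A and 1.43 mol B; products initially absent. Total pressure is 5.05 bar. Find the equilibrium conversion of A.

X = 0.555

Basis: 1 mol A initially; let X = conversion of A. Extent ξ = X.
Moles: n_A = 1 − X; n_B = 1.43 − X; n_D = X.
Total moles n_T = 2.43 − X.
With p_i = (n_i/n_T)P, K = p_D / (p_A p_B).
This yields a degree-2 equation in X; solving on (0,1), X = 0.555.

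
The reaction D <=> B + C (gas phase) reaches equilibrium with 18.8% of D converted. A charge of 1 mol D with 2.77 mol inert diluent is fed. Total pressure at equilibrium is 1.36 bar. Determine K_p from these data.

K_p = 0.015 bar

Basis: 1 mol D initially; let X = conversion of D. Extent ξ = X.
Species balance: n_D = 1 − X; n_B = X; n_C = X; n_I = 2.77 (inert).
Total moles n_T = 3.77 + X.
At X = 0.188: n_D = 0.812, n_B = 0.188, n_C = 0.188, n_T = 3.96.
p_i = (n_i/n_T)·P. K_p = p_B p_C / (p_D) = 0.015 bar.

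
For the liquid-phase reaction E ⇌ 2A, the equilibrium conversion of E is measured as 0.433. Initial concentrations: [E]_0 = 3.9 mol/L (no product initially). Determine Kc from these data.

Let X = conversion of E.
Concentrations: [E] = 3.9 − 3.9X; [A] = 7.8X.
At X = 0.433: [E] = 2.21, [A] = 3.38.
Kc = [A]^2 / ([E]) = 5.16 mol/L.

Kc = 5.16 mol/L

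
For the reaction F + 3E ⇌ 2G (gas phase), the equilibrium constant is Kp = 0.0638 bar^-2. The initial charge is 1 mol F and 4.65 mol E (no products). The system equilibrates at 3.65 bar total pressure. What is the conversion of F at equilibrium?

Let X = conversion of F (basis 1 mol F); extent of reaction ξ = X.
At extent ξ: n_F = 1 − X; n_E = 4.65 − 3X; n_G = 2X.
n_T = Σnᵢ = 5.65 − 2X.
y_i = n_i/n_T, p_i = y_i·P. Kp = p_G^2 / (p_F p_E^3).
Setting this equal to 0.0638 bar^-2 and taking the physical root (0 < X < 1) gives X = 0.440.

X = 0.440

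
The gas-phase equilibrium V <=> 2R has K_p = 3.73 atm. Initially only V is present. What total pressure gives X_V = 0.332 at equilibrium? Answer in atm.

P = 7.53 atm

Let X = conversion of V (basis 1 mol V); extent of reaction ξ = X.
Mole table: n_V = 1 − X; n_R = 2X.
Total moles n_T = 1 + X.
K_p = p_R^2 / (p_V) with p_i = (n_i/n_T)·P.
At X = 0.332: the mole-fraction product g(X) = Π y_i^ν_i = 0.4955. Since K_p = g(X)·P^{1}, P = (K_p/g)^(1/1) = (3.73/0.4955)^(1/1) = 7.53 atm.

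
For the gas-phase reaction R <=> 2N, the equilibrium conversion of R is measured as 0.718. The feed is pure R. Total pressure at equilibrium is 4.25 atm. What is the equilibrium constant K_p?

Basis: 1 mol R initially; let X = conversion of R. Extent ξ = X.
At extent ξ: n_R = 1 − X; n_N = 2X.
n_T = Σnᵢ = 1 + X.
At X = 0.718: n_R = 0.282, n_N = 1.44, n_T = 1.72.
p_i = (n_i/n_T)·P. K_p = p_N^2 / (p_R) = 18.1 atm.

K_p = 18.1 atm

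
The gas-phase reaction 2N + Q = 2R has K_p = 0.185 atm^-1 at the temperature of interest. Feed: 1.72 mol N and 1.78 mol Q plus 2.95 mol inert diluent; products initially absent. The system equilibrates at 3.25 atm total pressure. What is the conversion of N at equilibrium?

X = 0.279

Take 1.72 mol N as basis and let X be its fractional conversion, so ξ = 0.86X.
Moles: n_N = 1.72 − 1.72X; n_Q = 1.78 − 0.86X; n_R = 1.72X; n_I = 2.95 (inert).
Total moles n_T = 6.45 − 0.86X.
y_i = n_i/n_T, p_i = y_i·P. K_p = p_R^2 / (p_N^2 p_Q).
Setting this equal to 0.185 atm^-1 and taking the physical root (0 < X < 1) gives X = 0.279.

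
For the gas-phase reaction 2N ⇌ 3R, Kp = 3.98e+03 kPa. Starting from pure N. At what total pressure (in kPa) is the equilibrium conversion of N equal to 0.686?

Take 1 mol N as basis and let X be its fractional conversion, so ξ = 0.5X.
Moles: n_N = 1 − X; n_R = 1.5X.
Total moles n_T = 1 + 0.5X.
Kp = p_R^3 / (p_N^2) with p_i = (n_i/n_T)·P.
At X = 0.686: the mole-fraction product g(X) = Π y_i^ν_i = 8.228. Since Kp = g(X)·P^{1}, P = (Kp/g)^(1/1) = (3.98e+03/8.228)^(1/1) = 484 kPa.

P = 484 kPa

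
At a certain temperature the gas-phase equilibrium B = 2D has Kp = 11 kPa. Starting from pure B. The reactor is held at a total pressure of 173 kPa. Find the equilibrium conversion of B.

Take 1 mol B as basis and let X be its fractional conversion, so ξ = X.
Moles: n_B = 1 − X; n_D = 2X.
n_T = Σnᵢ = 1 + X.
y_i = n_i/n_T, p_i = y_i·P. Kp = p_D^2 / (p_B).
Equating to 11 kPa and solving on 0 < X < 1: X = 0.125.

X = 0.125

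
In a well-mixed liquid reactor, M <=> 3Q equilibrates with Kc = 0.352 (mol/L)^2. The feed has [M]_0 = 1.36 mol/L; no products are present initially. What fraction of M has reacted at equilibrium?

Let X = conversion of M; extent ξ = 1.36·X mol/L.
Concentrations: [M] = 1.36 − 1.36X; [Q] = 4.08X.
Kc = [Q]^3 / ([M]).
This equals 0.352 at X = 0.179 (the root in 0 < X < 1).

X = 0.179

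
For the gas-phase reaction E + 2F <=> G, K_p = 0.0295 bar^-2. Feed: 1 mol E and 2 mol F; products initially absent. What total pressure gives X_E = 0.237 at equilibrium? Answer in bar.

P = 5.37 bar

Let X = conversion of E (basis 1 mol E); extent of reaction ξ = X.
Species balance: n_E = 1 − X; n_F = 2 − 2X; n_G = X.
Summing: n_T = 3 − 2X.
K_p = p_G / (p_E p_F^2) with p_i = (n_i/n_T)·P.
At X = 0.237: the mole-fraction product g(X) = Π y_i^ν_i = 0.8511. Since K_p = g(X)·P^{-2}, P = (g/K_p)^(1/2) = (0.8511/0.0295)^(1/2) = 5.37 bar.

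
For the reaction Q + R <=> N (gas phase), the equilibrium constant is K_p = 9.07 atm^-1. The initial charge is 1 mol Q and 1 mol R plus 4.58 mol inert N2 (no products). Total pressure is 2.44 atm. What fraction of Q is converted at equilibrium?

X = 0.598

Take 1 mol Q as basis and let X be its fractional conversion, so ξ = X.
Species balance: n_Q = 1 − X; n_R = 1 − X; n_N = X; n_I = 4.58 (inert).
Summing: n_T = 6.58 − X.
With p_i = (n_i/n_T)P, K_p = p_N / (p_Q p_R).
This yields a degree-2 equation in X; solving on (0,1), X = 0.598.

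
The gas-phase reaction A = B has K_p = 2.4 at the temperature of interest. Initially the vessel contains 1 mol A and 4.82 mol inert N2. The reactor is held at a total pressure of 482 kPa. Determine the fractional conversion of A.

X = 0.706

Basis: 1 mol A initially; let X = conversion of A. Extent ξ = X.
Moles: n_A = 1 − X; n_B = X; n_I = 4.82 (inert).
n_T stays at 5.82 (no change in mole number).
y_i = n_i/n_T, p_i = y_i·P. K_p = p_B / (p_A).
This yields a degree-1 equation in X; solving on (0,1), X = 0.706.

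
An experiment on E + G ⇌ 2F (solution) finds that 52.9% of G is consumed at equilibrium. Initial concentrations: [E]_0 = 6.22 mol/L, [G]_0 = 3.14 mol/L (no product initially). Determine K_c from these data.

Let X = conversion of G.
Concentrations: [E] = 6.22 − 3.14X; [G] = 3.14 − 3.14X; [F] = 6.28X.
At X = 0.529: [E] = 4.56, [G] = 1.48, [F] = 3.32.
K_c = [F]^2 / ([E] [G]) = 1.64.

K_c = 1.64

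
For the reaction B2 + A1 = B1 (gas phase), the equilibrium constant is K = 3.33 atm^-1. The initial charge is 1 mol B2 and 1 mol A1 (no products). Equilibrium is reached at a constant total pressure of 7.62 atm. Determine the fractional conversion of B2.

X = 0.805

Let X = conversion of B2 (basis 1 mol B2); extent of reaction ξ = X.
Species balance: n_B2 = 1 − X; n_A1 = 1 − X; n_B1 = X.
Total moles n_T = 2 − X.
With p_i = (n_i/n_T)P, K = p_B1 / (p_B2 p_A1).
Equating to 3.33 atm^-1 and solving on 0 < X < 1: X = 0.805.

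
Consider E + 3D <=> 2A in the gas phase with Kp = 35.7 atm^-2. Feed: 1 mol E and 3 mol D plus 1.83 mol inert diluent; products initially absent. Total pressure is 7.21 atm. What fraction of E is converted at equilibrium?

X = 0.825

Basis: 1 mol E initially; let X = conversion of E. Extent ξ = X.
Mole table: n_E = 1 − X; n_D = 3 − 3X; n_A = 2X; n_I = 1.83 (inert).
n_T = Σnᵢ = 5.83 − 2X.
y_i = n_i/n_T, p_i = y_i·P. Kp = p_A^2 / (p_E p_D^3).
Substituting and setting equal to 35.7 atm^-2 gives a polynomial in X; the root in (0,1) is X = 0.825.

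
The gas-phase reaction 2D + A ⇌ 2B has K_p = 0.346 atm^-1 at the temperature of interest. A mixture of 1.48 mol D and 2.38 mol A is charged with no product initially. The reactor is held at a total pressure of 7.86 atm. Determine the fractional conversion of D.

Take 1.48 mol D as basis and let X be its fractional conversion, so ξ = 0.74X.
At extent ξ: n_D = 1.48 − 1.48X; n_A = 2.38 − 0.74X; n_B = 1.48X.
n_T = Σnᵢ = 3.86 − 0.74X.
Mole fractions y_i = n_i/n_T; K_p = p_B^2 / (p_D^2 p_A) with p_i = y_i·P.
Setting this equal to 0.346 atm^-1 and taking the physical root (0 < X < 1) gives X = 0.555.

X = 0.555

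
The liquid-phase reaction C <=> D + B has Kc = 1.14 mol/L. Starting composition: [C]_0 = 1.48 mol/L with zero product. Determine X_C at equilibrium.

X = 0.573

Let X = conversion of C; extent ξ = 1.48·X mol/L.
Concentrations: [C] = 1.48 − 1.48X; [D] = 1.48X; [B] = 1.48X.
Kc = [D] [B] / ([C]).
This equals 1.14 at X = 0.573 (the root in 0 < X < 1).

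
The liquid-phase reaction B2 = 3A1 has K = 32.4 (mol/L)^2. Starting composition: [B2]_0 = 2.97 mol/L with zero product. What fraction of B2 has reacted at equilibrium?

X = 0.427

Let X = conversion of B2; extent ξ = 2.97·X mol/L.
Concentrations: [B2] = 2.97 − 2.97X; [A1] = 8.91X.
K = [A1]^3 / ([B2]).
This equals 32.4 at X = 0.427 (the root in 0 < X < 1).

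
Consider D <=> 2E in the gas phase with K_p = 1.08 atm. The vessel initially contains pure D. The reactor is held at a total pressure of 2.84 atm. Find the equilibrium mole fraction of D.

Take 1 mol D as basis and let X be its fractional conversion, so ξ = X.
Species balance: n_D = 1 − X; n_E = 2X.
Total moles n_T = 1 + X.
With p_i = (n_i/n_T)P, K_p = p_E^2 / (p_D).
This yields a degree-2 equation in X; solving on (0,1), X = 0.295.
Then n_D = 0.705, n_T = 1.29, so y_D = 0.545.

y_D = 0.545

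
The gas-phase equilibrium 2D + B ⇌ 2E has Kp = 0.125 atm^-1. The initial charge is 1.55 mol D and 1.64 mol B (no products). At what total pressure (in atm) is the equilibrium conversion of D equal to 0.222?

P = 1.34 atm

Basis: 1.55 mol D initially; let X = conversion of D. Extent ξ = 0.775X.
Species balance: n_D = 1.55 − 1.55X; n_B = 1.64 − 0.775X; n_E = 1.55X.
n_T = Σnᵢ = 3.19 − 0.775X.
Kp = p_E^2 / (p_D^2 p_B) with p_i = (n_i/n_T)·P.
At X = 0.222: the mole-fraction product g(X) = Π y_i^ν_i = 0.1674. Since Kp = g(X)·P^{-1}, P = (g/Kp)^(1/1) = (0.1674/0.125)^(1/1) = 1.34 atm.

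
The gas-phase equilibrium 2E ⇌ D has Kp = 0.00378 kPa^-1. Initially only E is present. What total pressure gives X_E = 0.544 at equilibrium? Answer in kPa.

P = 252 kPa

Let X = conversion of E (basis 1 mol E); extent of reaction ξ = 0.5X.
Moles: n_E = 1 − X; n_D = 0.5X.
n_T = Σnᵢ = 1 − 0.5X.
Kp = p_D / (p_E^2) with p_i = (n_i/n_T)·P.
At X = 0.544: the mole-fraction product g(X) = Π y_i^ν_i = 0.9523. Since Kp = g(X)·P^{-1}, P = (g/Kp)^(1/1) = (0.9523/0.00378)^(1/1) = 252 kPa.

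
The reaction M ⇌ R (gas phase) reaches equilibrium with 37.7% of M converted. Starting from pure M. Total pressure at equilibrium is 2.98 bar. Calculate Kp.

Take 1 mol M as basis and let X be its fractional conversion, so ξ = X.
Moles: n_M = 1 − X; n_R = X.
Total moles n_T = 1 (Δν = 0, constant).
At X = 0.377: n_M = 0.623, n_R = 0.377, n_T = 1.
p_i = (n_i/n_T)·P. Kp = p_R / (p_M) = 0.605.

Kp = 0.605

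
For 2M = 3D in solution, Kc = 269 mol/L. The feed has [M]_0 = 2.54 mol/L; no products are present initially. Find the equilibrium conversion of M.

Let X = conversion of M; extent ξ = 2.54X/2 mol/L.
Concentrations: [M] = 2.54 − 2.54X; [D] = 3.81X.
Kc = [D]^3 / ([M]^2).
Setting equal to 269 and solving for X on (0,1) gives X = 0.858.

X = 0.858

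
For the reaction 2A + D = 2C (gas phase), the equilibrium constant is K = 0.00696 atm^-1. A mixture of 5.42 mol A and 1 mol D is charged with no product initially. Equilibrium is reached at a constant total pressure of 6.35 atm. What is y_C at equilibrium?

Take 1 mol D as basis and let X be its fractional conversion, so ξ = X.
Species balance: n_A = 5.42 − 2X; n_D = 1 − X; n_C = 2X.
n_T = Σnᵢ = 6.42 − X.
y_i = n_i/n_T, p_i = y_i·P. K = p_C^2 / (p_A^2 p_D).
Equating to 0.00696 atm^-1 and solving on 0 < X < 1: X = 0.191.
Then n_C = 0.382, n_T = 6.23, so y_C = 0.061.

y_C = 0.061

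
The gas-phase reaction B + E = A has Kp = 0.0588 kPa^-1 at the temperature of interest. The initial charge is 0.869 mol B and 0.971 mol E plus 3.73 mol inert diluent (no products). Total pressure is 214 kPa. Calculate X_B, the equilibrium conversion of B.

Let X = conversion of B (basis 0.869 mol B); extent of reaction ξ = 0.869X.
Mole table: n_B = 0.869 − 0.869X; n_E = 0.971 − 0.869X; n_A = 0.869X; n_I = 3.73 (inert).
Summing: n_T = 5.57 − 0.869X.
With p_i = (n_i/n_T)P, Kp = p_A / (p_B p_E).
This yields a degree-2 equation in X; solving on (0,1), X = 0.549.

X = 0.549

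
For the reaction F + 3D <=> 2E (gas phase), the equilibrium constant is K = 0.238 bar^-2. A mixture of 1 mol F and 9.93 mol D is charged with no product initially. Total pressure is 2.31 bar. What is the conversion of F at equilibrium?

X = 0.704

Take 1 mol F as basis and let X be its fractional conversion, so ξ = X.
Mole table: n_F = 1 − X; n_D = 9.93 − 3X; n_E = 2X.
n_T = Σnᵢ = 10.9 − 2X.
Mole fractions y_i = n_i/n_T; K = p_E^2 / (p_F p_D^3) with p_i = y_i·P.
Substituting and setting equal to 0.238 bar^-2 gives a polynomial in X; the root in (0,1) is X = 0.704.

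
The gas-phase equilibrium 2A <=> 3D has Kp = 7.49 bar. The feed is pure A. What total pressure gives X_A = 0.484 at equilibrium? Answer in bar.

Let X = conversion of A (basis 1 mol A); extent of reaction ξ = 0.5X.
At extent ξ: n_A = 1 − X; n_D = 1.5X.
Total moles n_T = 1 + 0.5X.
Kp = p_D^3 / (p_A^2) with p_i = (n_i/n_T)·P.
At X = 0.484: the mole-fraction product g(X) = Π y_i^ν_i = 1.157. Since Kp = g(X)·P^{1}, P = (Kp/g)^(1/1) = (7.49/1.157)^(1/1) = 6.47 bar.

P = 6.47 bar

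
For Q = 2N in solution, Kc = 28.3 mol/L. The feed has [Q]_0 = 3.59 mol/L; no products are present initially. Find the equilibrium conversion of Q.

Let X = conversion of Q; extent ξ = 3.59·X mol/L.
Concentrations: [Q] = 3.59 − 3.59X; [N] = 7.18X.
Kc = [N]^2 / ([Q]).
This equals 28.3 at X = 0.730 (the root in 0 < X < 1).

X = 0.730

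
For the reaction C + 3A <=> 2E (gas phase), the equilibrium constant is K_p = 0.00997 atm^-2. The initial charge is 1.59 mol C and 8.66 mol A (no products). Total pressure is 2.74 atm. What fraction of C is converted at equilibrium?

X = 0.213

Basis: 1.59 mol C initially; let X = conversion of C. Extent ξ = 1.59X.
Moles: n_C = 1.59 − 1.59X; n_A = 8.66 − 4.77X; n_E = 3.18X.
Summing: n_T = 10.2 − 3.18X.
y_i = n_i/n_T, p_i = y_i·P. K_p = p_E^2 / (p_C p_A^3).
Equating to 0.00997 atm^-2 and solving on 0 < X < 1: X = 0.213.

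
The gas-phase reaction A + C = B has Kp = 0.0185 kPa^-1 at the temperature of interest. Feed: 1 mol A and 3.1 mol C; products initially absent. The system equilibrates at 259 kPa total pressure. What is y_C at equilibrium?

y_C = 0.700

Basis: 1 mol A initially; let X = conversion of A. Extent ξ = X.
Mole table: n_A = 1 − X; n_C = 3.1 − X; n_B = X.
Summing: n_T = 4.1 − X.
With p_i = (n_i/n_T)P, Kp = p_B / (p_A p_C).
Substituting and setting equal to 0.0185 kPa^-1 gives a polynomial in X; the root in (0,1) is X = 0.770.
Then n_C = 2.33, n_T = 3.33, so y_C = 0.700.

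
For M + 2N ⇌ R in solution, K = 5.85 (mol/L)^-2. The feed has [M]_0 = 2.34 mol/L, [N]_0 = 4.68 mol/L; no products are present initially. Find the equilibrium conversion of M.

X = 0.815

Let X = conversion of M; extent ξ = 2.34·X mol/L.
Concentrations: [M] = 2.34 − 2.34X; [N] = 4.68 − 4.68X; [R] = 2.34X.
K = [R] / ([M] [N]^2).
This equals 5.85 at X = 0.815 (the root in 0 < X < 1).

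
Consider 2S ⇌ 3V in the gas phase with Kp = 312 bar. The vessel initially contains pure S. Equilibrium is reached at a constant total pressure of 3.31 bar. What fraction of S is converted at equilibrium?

X = 0.872

Take 1 mol S as basis and let X be its fractional conversion, so ξ = 0.5X.
Moles: n_S = 1 − X; n_V = 1.5X.
Summing: n_T = 1 + 0.5X.
With p_i = (n_i/n_T)P, Kp = p_V^3 / (p_S^2).
Setting this equal to 312 bar and taking the physical root (0 < X < 1) gives X = 0.872.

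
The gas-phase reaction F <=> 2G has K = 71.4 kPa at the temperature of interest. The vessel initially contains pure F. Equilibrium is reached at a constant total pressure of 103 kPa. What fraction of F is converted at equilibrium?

X = 0.384

Let X = conversion of F (basis 1 mol F); extent of reaction ξ = X.
At extent ξ: n_F = 1 − X; n_G = 2X.
Total moles n_T = 1 + X.
y_i = n_i/n_T, p_i = y_i·P. K = p_G^2 / (p_F).
Setting this equal to 71.4 kPa and taking the physical root (0 < X < 1) gives X = 0.384.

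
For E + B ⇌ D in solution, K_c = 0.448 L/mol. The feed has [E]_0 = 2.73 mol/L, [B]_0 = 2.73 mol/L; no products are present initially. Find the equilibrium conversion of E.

X = 0.416

Let X = conversion of E; extent ξ = 2.73·X mol/L.
Concentrations: [E] = 2.73 − 2.73X; [B] = 2.73 − 2.73X; [D] = 2.73X.
K_c = [D] / ([E] [B]).
Equating to 0.448 L/mol: the physical root is X = 0.416.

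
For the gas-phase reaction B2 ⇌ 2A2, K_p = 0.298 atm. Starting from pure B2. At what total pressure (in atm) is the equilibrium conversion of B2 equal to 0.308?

Let X = conversion of B2 (basis 1 mol B2); extent of reaction ξ = X.
Mole table: n_B2 = 1 − X; n_A2 = 2X.
Summing: n_T = 1 + X.
K_p = p_A2^2 / (p_B2) with p_i = (n_i/n_T)·P.
At X = 0.308: the mole-fraction product g(X) = Π y_i^ν_i = 0.4192. Since K_p = g(X)·P^{1}, P = (K_p/g)^(1/1) = (0.298/0.4192)^(1/1) = 0.711 atm.

P = 0.711 atm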